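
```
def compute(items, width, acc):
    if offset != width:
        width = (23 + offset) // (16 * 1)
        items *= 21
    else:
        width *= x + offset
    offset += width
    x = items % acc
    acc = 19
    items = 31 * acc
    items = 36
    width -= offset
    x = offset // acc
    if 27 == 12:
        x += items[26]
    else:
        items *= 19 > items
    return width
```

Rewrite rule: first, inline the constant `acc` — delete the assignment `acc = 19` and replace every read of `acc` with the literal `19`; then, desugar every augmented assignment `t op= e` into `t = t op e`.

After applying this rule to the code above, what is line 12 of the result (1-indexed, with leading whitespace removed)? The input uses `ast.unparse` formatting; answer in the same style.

Transformed code:
def compute(items, width, acc):
    if offset != width:
        width = (23 + offset) // (16 * 1)
        items = items * 21
    else:
        width = width * (x + offset)
    offset = offset + width
    x = items % 19
    items = 31 * 19
    items = 36
    width = width - offset
    x = offset // 19
    if 27 == 12:
        x = x + items[26]
    else:
        items = items * (19 > items)
    return width

x = offset // 19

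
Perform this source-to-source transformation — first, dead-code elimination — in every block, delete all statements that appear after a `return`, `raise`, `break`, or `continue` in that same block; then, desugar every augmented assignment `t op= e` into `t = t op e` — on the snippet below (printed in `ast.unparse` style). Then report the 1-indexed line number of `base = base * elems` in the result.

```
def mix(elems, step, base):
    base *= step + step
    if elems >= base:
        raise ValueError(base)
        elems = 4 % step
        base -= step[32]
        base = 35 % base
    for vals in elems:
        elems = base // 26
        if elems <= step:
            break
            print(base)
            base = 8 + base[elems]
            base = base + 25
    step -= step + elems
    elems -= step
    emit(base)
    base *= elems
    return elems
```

Transformed code:
def mix(elems, step, base):
    base = base * (step + step)
    if elems >= base:
        raise ValueError(base)
    for vals in elems:
        elems = base // 26
        if elems <= step:
            break
    step = step - (step + elems)
    elems = elems - step
    emit(base)
    base = base * elems
    return elems

12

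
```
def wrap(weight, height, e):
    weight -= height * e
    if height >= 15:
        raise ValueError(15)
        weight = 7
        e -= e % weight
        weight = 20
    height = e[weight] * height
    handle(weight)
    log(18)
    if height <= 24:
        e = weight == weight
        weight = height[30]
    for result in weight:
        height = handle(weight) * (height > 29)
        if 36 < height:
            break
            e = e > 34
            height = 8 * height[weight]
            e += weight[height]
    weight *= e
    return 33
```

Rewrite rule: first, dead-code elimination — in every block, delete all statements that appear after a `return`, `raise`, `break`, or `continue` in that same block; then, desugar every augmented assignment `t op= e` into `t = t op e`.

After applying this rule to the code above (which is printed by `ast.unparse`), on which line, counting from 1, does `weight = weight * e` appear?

15

Transformed code:
def wrap(weight, height, e):
    weight = weight - height * e
    if height >= 15:
        raise ValueError(15)
    height = e[weight] * height
    handle(weight)
    log(18)
    if height <= 24:
        e = weight == weight
        weight = height[30]
    for result in weight:
        height = handle(weight) * (height > 29)
        if 36 < height:
            break
    weight = weight * e
    return 33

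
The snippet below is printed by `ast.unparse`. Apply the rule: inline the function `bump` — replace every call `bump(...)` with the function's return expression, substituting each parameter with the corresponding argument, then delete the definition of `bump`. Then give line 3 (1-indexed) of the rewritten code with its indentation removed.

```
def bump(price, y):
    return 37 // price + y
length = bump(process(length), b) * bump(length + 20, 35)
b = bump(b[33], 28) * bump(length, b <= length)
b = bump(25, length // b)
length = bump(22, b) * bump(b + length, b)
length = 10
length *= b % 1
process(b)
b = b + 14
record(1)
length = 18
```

Transformed code:
length = (37 // process(length) + b) * (37 // (length + 20) + 35)
b = (37 // b[33] + 28) * (37 // length + (b <= length))
b = 37 // 25 + length // b
length = (37 // 22 + b) * (37 // (b + length) + b)
length = 10
length *= b % 1
process(b)
b = b + 14
record(1)
length = 18

b = 37 // 25 + length // b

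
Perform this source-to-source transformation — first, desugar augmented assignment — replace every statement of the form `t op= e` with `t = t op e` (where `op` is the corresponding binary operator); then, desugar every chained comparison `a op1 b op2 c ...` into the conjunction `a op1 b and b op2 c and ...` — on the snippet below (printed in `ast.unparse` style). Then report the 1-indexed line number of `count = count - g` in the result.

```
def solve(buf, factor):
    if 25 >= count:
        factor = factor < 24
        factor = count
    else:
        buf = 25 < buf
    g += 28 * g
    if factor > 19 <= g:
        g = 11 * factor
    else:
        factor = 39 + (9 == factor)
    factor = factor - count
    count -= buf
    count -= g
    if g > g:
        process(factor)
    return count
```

14

Transformed code:
def solve(buf, factor):
    if 25 >= count:
        factor = factor < 24
        factor = count
    else:
        buf = 25 < buf
    g = g + 28 * g
    if factor > 19 and 19 <= g:
        g = 11 * factor
    else:
        factor = 39 + (9 == factor)
    factor = factor - count
    count = count - buf
    count = count - g
    if g > g:
        process(factor)
    return count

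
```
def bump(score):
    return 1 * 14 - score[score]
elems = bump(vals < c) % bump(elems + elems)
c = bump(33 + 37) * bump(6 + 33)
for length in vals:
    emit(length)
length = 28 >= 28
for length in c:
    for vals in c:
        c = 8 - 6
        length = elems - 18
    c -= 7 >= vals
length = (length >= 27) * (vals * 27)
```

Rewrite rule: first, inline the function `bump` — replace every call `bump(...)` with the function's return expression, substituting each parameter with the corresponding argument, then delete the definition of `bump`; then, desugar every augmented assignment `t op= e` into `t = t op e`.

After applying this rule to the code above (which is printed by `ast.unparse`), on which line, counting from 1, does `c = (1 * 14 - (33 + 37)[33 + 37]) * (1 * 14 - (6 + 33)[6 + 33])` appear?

2

Transformed code:
elems = (1 * 14 - (vals < c)[vals < c]) % (1 * 14 - (elems + elems)[elems + elems])
c = (1 * 14 - (33 + 37)[33 + 37]) * (1 * 14 - (6 + 33)[6 + 33])
for length in vals:
    emit(length)
length = 28 >= 28
for length in c:
    for vals in c:
        c = 8 - 6
        length = elems - 18
    c = c - (7 >= vals)
length = (length >= 27) * (vals * 27)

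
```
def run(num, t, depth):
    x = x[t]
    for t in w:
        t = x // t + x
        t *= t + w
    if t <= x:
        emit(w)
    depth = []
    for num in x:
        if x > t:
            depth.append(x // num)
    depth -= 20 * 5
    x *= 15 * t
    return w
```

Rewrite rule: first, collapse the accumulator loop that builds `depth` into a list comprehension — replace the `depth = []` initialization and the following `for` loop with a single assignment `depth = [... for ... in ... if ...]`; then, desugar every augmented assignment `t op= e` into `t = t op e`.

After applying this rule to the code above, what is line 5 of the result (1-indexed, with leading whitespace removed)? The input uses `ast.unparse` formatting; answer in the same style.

t = t * (t + w)

Transformed code:
def run(num, t, depth):
    x = x[t]
    for t in w:
        t = x // t + x
        t = t * (t + w)
    if t <= x:
        emit(w)
    depth = [x // num for num in x if x > t]
    depth = depth - 20 * 5
    x = x * (15 * t)
    return w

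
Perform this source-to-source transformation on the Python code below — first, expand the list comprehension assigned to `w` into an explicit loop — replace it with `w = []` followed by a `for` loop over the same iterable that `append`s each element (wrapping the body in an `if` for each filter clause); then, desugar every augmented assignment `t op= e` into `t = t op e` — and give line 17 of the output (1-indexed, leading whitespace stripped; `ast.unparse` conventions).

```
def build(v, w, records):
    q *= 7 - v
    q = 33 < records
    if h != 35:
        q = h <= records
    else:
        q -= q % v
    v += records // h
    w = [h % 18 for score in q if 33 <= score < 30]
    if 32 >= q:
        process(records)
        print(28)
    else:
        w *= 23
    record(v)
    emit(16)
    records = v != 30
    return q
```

w = w * 23

Transformed code:
def build(v, w, records):
    q = q * (7 - v)
    q = 33 < records
    if h != 35:
        q = h <= records
    else:
        q = q - q % v
    v = v + records // h
    w = []
    for score in q:
        if 33 <= score < 30:
            w.append(h % 18)
    if 32 >= q:
        process(records)
        print(28)
    else:
        w = w * 23
    record(v)
    emit(16)
    records = v != 30
    return q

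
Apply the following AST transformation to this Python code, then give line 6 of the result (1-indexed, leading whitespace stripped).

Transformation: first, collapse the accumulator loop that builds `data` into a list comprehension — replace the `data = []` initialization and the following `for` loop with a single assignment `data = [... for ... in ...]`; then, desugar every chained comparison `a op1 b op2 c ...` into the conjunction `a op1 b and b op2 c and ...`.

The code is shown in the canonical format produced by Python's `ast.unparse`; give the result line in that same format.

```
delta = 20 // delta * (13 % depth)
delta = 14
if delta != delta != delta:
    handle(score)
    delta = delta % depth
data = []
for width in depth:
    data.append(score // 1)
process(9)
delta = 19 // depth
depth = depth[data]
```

Transformed code:
delta = 20 // delta * (13 % depth)
delta = 14
if delta != delta and delta != delta:
    handle(score)
    delta = delta % depth
data = [score // 1 for width in depth]
process(9)
delta = 19 // depth
depth = depth[data]

data = [score // 1 for width in depth]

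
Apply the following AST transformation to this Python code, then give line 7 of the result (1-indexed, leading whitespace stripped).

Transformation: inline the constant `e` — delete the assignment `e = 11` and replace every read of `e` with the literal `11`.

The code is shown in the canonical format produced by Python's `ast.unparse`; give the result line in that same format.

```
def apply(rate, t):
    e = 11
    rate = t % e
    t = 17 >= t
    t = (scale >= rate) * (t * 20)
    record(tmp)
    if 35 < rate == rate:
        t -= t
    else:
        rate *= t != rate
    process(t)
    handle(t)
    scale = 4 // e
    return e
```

Transformed code:
def apply(rate, t):
    rate = t % 11
    t = 17 >= t
    t = (scale >= rate) * (t * 20)
    record(tmp)
    if 35 < rate == rate:
        t -= t
    else:
        rate *= t != rate
    process(t)
    handle(t)
    scale = 4 // 11
    return 11

t -= t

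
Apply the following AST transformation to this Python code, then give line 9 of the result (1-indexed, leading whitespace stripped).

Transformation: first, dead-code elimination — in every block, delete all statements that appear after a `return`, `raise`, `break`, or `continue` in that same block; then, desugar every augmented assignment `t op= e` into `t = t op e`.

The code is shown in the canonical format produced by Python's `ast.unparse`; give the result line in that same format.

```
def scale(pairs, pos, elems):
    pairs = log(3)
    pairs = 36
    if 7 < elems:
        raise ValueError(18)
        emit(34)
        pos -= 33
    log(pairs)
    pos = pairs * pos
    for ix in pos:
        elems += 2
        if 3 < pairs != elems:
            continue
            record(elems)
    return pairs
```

elems = elems + 2

Transformed code:
def scale(pairs, pos, elems):
    pairs = log(3)
    pairs = 36
    if 7 < elems:
        raise ValueError(18)
    log(pairs)
    pos = pairs * pos
    for ix in pos:
        elems = elems + 2
        if 3 < pairs != elems:
            continue
    return pairs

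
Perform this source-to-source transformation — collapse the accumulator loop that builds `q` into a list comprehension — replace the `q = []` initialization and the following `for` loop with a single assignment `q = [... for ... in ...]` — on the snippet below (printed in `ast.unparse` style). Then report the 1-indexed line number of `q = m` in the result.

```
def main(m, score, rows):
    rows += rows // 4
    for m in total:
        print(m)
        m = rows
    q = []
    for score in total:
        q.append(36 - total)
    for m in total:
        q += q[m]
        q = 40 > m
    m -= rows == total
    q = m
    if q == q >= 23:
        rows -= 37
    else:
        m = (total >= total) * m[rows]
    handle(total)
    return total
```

Transformed code:
def main(m, score, rows):
    rows += rows // 4
    for m in total:
        print(m)
        m = rows
    q = [36 - total for score in total]
    for m in total:
        q += q[m]
        q = 40 > m
    m -= rows == total
    q = m
    if q == q >= 23:
        rows -= 37
    else:
        m = (total >= total) * m[rows]
    handle(total)
    return total

11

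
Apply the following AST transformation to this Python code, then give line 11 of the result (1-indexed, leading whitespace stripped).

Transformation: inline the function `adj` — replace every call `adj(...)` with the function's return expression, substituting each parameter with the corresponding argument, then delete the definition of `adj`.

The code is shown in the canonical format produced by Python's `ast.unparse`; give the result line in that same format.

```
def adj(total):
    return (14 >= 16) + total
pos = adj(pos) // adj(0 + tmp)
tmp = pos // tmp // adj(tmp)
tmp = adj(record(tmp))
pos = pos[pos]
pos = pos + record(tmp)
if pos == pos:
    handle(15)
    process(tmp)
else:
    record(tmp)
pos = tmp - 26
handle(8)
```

pos = tmp - 26

Transformed code:
pos = ((14 >= 16) + pos) // ((14 >= 16) + (0 + tmp))
tmp = pos // tmp // ((14 >= 16) + tmp)
tmp = (14 >= 16) + record(tmp)
pos = pos[pos]
pos = pos + record(tmp)
if pos == pos:
    handle(15)
    process(tmp)
else:
    record(tmp)
pos = tmp - 26
handle(8)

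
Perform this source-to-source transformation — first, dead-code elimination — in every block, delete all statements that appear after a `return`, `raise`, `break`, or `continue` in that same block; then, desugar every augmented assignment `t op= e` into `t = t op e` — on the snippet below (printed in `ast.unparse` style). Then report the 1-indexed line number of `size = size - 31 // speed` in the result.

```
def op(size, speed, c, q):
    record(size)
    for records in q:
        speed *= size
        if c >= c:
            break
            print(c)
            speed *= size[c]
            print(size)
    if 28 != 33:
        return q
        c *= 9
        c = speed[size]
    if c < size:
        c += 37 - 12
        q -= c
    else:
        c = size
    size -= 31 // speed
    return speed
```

Transformed code:
def op(size, speed, c, q):
    record(size)
    for records in q:
        speed = speed * size
        if c >= c:
            break
    if 28 != 33:
        return q
    if c < size:
        c = c + (37 - 12)
        q = q - c
    else:
        c = size
    size = size - 31 // speed
    return speed

14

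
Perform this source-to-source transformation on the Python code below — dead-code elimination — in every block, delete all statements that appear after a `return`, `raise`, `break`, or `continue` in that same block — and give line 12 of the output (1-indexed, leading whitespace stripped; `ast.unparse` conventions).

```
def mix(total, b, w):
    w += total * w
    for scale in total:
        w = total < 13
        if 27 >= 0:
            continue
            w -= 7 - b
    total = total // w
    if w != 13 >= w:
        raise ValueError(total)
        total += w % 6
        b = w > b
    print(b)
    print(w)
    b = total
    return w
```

Transformed code:
def mix(total, b, w):
    w += total * w
    for scale in total:
        w = total < 13
        if 27 >= 0:
            continue
    total = total // w
    if w != 13 >= w:
        raise ValueError(total)
    print(b)
    print(w)
    b = total
    return w

b = total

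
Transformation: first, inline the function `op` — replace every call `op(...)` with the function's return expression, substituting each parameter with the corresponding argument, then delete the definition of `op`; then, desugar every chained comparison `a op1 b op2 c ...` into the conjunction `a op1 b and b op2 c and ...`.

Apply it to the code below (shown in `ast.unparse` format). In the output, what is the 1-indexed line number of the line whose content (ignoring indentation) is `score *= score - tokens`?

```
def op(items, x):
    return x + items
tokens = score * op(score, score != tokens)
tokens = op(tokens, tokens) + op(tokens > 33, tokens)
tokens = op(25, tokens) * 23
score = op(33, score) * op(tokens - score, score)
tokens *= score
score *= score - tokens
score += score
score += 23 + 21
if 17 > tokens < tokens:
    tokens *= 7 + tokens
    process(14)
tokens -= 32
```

6

Transformed code:
tokens = score * ((score != tokens) + score)
tokens = tokens + tokens + (tokens + (tokens > 33))
tokens = (tokens + 25) * 23
score = (score + 33) * (score + (tokens - score))
tokens *= score
score *= score - tokens
score += score
score += 23 + 21
if 17 > tokens and tokens < tokens:
    tokens *= 7 + tokens
    process(14)
tokens -= 32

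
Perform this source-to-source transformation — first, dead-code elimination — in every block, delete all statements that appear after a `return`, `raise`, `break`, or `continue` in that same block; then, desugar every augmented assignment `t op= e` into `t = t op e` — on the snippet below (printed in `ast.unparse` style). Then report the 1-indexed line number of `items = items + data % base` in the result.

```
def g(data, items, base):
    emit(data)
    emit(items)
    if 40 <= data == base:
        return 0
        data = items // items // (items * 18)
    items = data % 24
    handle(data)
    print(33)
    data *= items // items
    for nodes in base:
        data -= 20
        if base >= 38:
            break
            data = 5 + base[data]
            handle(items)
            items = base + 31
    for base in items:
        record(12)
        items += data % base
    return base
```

Transformed code:
def g(data, items, base):
    emit(data)
    emit(items)
    if 40 <= data == base:
        return 0
    items = data % 24
    handle(data)
    print(33)
    data = data * (items // items)
    for nodes in base:
        data = data - 20
        if base >= 38:
            break
    for base in items:
        record(12)
        items = items + data % base
    return base

16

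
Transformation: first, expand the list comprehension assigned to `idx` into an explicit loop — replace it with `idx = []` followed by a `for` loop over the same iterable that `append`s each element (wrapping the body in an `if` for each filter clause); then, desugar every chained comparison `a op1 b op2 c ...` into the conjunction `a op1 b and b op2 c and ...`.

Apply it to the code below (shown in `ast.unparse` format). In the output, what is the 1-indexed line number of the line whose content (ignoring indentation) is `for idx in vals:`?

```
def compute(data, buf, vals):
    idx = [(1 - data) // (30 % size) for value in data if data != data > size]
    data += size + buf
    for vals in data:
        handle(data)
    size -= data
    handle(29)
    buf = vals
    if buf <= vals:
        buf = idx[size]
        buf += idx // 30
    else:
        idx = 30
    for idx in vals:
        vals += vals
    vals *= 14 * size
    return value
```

17

Transformed code:
def compute(data, buf, vals):
    idx = []
    for value in data:
        if data != data and data > size:
            idx.append((1 - data) // (30 % size))
    data += size + buf
    for vals in data:
        handle(data)
    size -= data
    handle(29)
    buf = vals
    if buf <= vals:
        buf = idx[size]
        buf += idx // 30
    else:
        idx = 30
    for idx in vals:
        vals += vals
    vals *= 14 * size
    return value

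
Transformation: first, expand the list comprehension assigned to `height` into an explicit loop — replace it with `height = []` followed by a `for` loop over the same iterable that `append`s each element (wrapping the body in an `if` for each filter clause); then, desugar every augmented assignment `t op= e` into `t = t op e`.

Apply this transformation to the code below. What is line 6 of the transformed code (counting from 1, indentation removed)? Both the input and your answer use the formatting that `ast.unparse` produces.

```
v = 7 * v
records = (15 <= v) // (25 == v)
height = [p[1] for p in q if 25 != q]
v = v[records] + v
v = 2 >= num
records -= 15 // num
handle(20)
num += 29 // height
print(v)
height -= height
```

height.append(p[1])

Transformed code:
v = 7 * v
records = (15 <= v) // (25 == v)
height = []
for p in q:
    if 25 != q:
        height.append(p[1])
v = v[records] + v
v = 2 >= num
records = records - 15 // num
handle(20)
num = num + 29 // height
print(v)
height = height - height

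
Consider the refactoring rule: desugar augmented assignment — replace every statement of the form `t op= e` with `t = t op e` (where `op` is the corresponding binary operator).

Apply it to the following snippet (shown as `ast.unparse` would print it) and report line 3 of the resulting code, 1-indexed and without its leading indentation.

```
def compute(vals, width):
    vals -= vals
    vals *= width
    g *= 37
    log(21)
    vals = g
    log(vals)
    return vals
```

Transformed code:
def compute(vals, width):
    vals = vals - vals
    vals = vals * width
    g = g * 37
    log(21)
    vals = g
    log(vals)
    return vals

vals = vals * width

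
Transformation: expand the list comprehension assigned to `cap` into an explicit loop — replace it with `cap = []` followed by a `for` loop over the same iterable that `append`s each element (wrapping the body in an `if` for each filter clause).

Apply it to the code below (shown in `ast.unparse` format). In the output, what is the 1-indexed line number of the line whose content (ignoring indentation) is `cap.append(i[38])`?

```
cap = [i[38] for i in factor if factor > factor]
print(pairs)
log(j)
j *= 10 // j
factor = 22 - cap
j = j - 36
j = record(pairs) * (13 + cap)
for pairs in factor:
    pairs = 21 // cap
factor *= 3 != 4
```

4

Transformed code:
cap = []
for i in factor:
    if factor > factor:
        cap.append(i[38])
print(pairs)
log(j)
j *= 10 // j
factor = 22 - cap
j = j - 36
j = record(pairs) * (13 + cap)
for pairs in factor:
    pairs = 21 // cap
factor *= 3 != 4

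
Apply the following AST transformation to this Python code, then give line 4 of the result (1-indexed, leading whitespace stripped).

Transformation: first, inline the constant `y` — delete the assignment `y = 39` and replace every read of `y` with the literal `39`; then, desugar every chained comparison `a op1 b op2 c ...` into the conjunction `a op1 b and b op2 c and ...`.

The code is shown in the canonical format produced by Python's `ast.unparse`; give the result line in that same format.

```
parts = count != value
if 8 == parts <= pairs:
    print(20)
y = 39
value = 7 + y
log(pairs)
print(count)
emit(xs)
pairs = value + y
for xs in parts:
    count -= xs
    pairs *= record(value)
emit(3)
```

Transformed code:
parts = count != value
if 8 == parts and parts <= pairs:
    print(20)
value = 7 + 39
log(pairs)
print(count)
emit(xs)
pairs = value + 39
for xs in parts:
    count -= xs
    pairs *= record(value)
emit(3)

value = 7 + 39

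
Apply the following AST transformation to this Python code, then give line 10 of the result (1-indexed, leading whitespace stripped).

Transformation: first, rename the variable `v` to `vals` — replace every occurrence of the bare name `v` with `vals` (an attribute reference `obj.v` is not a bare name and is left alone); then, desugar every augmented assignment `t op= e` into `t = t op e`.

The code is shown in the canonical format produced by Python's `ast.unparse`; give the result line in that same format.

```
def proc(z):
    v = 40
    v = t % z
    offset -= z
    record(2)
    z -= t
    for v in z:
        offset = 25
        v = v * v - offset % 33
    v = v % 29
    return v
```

vals = vals % 29

Transformed code:
def proc(z):
    vals = 40
    vals = t % z
    offset = offset - z
    record(2)
    z = z - t
    for vals in z:
        offset = 25
        vals = vals * vals - offset % 33
    vals = vals % 29
    return vals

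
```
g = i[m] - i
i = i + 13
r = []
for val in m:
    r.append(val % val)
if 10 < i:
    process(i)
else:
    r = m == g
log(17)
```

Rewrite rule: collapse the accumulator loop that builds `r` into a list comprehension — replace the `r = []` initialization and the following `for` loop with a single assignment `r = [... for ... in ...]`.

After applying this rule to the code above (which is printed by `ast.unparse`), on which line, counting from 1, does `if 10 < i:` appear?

4

Transformed code:
g = i[m] - i
i = i + 13
r = [val % val for val in m]
if 10 < i:
    process(i)
else:
    r = m == g
log(17)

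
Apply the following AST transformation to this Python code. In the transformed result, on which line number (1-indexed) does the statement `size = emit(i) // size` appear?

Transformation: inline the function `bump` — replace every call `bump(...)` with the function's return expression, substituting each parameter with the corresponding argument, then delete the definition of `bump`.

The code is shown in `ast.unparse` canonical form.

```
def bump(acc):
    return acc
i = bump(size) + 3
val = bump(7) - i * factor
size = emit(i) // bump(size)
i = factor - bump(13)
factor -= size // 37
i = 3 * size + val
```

Transformed code:
i = size + 3
val = 7 - i * factor
size = emit(i) // size
i = factor - 13
factor -= size // 37
i = 3 * size + val

3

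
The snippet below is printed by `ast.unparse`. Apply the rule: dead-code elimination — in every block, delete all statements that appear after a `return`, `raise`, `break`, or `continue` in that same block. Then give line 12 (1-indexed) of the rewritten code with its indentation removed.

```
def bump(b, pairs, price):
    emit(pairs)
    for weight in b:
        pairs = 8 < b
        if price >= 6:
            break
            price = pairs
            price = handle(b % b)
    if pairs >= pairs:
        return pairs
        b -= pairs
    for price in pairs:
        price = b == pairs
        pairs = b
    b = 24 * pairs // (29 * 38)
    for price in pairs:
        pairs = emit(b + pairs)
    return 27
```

Transformed code:
def bump(b, pairs, price):
    emit(pairs)
    for weight in b:
        pairs = 8 < b
        if price >= 6:
            break
    if pairs >= pairs:
        return pairs
    for price in pairs:
        price = b == pairs
        pairs = b
    b = 24 * pairs // (29 * 38)
    for price in pairs:
        pairs = emit(b + pairs)
    return 27

b = 24 * pairs // (29 * 38)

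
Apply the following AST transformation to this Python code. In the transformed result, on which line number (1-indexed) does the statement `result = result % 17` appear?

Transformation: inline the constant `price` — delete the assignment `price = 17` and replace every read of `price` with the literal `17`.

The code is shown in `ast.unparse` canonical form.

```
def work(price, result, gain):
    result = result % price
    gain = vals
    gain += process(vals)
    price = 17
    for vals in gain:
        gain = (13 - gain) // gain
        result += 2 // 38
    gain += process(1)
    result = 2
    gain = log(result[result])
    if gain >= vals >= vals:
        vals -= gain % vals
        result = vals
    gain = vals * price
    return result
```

2

Transformed code:
def work(price, result, gain):
    result = result % 17
    gain = vals
    gain += process(vals)
    for vals in gain:
        gain = (13 - gain) // gain
        result += 2 // 38
    gain += process(1)
    result = 2
    gain = log(result[result])
    if gain >= vals >= vals:
        vals -= gain % vals
        result = vals
    gain = vals * 17
    return result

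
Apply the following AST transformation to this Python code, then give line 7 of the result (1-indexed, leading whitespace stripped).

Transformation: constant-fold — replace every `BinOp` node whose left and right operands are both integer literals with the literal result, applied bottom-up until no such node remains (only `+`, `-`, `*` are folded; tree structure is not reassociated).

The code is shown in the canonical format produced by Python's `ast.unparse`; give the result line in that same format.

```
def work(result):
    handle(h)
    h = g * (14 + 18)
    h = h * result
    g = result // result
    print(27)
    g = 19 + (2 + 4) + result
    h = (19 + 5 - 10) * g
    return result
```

Transformed code:
def work(result):
    handle(h)
    h = g * 32
    h = h * result
    g = result // result
    print(27)
    g = 25 + result
    h = 14 * g
    return result

g = 25 + result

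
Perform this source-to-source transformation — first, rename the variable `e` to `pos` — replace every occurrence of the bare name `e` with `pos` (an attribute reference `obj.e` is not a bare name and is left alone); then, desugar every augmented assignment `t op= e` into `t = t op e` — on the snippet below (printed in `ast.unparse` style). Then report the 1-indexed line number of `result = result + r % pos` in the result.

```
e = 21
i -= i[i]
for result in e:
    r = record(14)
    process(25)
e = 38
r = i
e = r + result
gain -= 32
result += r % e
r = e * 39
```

Transformed code:
pos = 21
i = i - i[i]
for result in pos:
    r = record(14)
    process(25)
pos = 38
r = i
pos = r + result
gain = gain - 32
result = result + r % pos
r = pos * 39

10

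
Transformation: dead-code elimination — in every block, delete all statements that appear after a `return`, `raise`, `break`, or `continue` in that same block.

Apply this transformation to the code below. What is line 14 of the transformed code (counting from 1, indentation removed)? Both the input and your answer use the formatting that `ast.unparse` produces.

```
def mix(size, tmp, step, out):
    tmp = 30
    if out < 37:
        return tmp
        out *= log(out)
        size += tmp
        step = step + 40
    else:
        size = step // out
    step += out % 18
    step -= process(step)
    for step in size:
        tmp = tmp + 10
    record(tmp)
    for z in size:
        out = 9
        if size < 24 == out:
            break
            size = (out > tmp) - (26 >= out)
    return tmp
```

Transformed code:
def mix(size, tmp, step, out):
    tmp = 30
    if out < 37:
        return tmp
    else:
        size = step // out
    step += out % 18
    step -= process(step)
    for step in size:
        tmp = tmp + 10
    record(tmp)
    for z in size:
        out = 9
        if size < 24 == out:
            break
    return tmp

if size < 24 == out:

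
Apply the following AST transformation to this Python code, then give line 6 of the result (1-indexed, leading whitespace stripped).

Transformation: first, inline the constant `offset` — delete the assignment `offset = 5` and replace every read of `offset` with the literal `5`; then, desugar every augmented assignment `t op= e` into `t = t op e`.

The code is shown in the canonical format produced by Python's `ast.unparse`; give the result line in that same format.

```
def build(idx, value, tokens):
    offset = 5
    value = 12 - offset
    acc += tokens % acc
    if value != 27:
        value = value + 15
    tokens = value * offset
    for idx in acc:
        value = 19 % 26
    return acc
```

Transformed code:
def build(idx, value, tokens):
    value = 12 - 5
    acc = acc + tokens % acc
    if value != 27:
        value = value + 15
    tokens = value * 5
    for idx in acc:
        value = 19 % 26
    return acc

tokens = value * 5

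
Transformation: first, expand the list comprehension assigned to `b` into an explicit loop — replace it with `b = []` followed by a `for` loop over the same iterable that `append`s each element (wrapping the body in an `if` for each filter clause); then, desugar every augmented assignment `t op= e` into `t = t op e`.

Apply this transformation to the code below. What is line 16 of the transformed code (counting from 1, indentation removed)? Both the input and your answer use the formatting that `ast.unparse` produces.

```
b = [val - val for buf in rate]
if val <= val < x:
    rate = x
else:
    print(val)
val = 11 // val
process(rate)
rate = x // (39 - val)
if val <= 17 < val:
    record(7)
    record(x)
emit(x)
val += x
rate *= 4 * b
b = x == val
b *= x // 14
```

rate = rate * (4 * b)

Transformed code:
b = []
for buf in rate:
    b.append(val - val)
if val <= val < x:
    rate = x
else:
    print(val)
val = 11 // val
process(rate)
rate = x // (39 - val)
if val <= 17 < val:
    record(7)
    record(x)
emit(x)
val = val + x
rate = rate * (4 * b)
b = x == val
b = b * (x // 14)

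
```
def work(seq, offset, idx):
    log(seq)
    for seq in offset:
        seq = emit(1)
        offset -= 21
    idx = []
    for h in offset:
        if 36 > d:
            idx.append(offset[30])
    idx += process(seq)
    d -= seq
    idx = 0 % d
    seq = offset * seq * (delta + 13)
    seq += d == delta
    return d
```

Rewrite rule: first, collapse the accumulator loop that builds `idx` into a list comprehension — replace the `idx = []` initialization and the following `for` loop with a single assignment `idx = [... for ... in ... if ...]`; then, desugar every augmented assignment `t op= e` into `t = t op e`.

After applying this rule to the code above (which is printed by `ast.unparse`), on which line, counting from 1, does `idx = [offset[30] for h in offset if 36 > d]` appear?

6

Transformed code:
def work(seq, offset, idx):
    log(seq)
    for seq in offset:
        seq = emit(1)
        offset = offset - 21
    idx = [offset[30] for h in offset if 36 > d]
    idx = idx + process(seq)
    d = d - seq
    idx = 0 % d
    seq = offset * seq * (delta + 13)
    seq = seq + (d == delta)
    return d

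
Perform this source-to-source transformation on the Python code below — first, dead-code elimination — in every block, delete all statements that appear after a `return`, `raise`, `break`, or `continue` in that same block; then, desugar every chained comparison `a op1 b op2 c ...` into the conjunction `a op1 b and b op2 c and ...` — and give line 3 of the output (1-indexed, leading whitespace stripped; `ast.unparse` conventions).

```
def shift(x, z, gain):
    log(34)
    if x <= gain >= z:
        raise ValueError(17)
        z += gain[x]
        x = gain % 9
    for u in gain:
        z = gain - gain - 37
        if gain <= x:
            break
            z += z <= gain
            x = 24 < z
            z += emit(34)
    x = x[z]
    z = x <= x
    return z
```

Transformed code:
def shift(x, z, gain):
    log(34)
    if x <= gain and gain >= z:
        raise ValueError(17)
    for u in gain:
        z = gain - gain - 37
        if gain <= x:
            break
    x = x[z]
    z = x <= x
    return z

if x <= gain and gain >= z:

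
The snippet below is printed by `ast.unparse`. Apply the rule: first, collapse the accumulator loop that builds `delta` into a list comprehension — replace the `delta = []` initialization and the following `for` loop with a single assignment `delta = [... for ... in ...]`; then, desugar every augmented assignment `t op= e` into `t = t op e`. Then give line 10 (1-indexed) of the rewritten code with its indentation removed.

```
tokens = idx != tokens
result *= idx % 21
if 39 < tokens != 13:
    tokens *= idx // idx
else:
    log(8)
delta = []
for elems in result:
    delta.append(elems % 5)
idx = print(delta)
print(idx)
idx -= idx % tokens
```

Transformed code:
tokens = idx != tokens
result = result * (idx % 21)
if 39 < tokens != 13:
    tokens = tokens * (idx // idx)
else:
    log(8)
delta = [elems % 5 for elems in result]
idx = print(delta)
print(idx)
idx = idx - idx % tokens

idx = idx - idx % tokens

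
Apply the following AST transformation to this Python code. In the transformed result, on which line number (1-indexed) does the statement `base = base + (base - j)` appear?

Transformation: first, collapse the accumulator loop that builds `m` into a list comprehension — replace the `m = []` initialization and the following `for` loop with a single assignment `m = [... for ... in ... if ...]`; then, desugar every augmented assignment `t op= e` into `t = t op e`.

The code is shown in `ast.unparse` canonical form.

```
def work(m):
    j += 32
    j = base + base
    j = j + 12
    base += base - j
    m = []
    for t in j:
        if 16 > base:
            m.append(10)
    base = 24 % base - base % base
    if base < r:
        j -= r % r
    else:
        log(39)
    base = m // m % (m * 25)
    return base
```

5

Transformed code:
def work(m):
    j = j + 32
    j = base + base
    j = j + 12
    base = base + (base - j)
    m = [10 for t in j if 16 > base]
    base = 24 % base - base % base
    if base < r:
        j = j - r % r
    else:
        log(39)
    base = m // m % (m * 25)
    return base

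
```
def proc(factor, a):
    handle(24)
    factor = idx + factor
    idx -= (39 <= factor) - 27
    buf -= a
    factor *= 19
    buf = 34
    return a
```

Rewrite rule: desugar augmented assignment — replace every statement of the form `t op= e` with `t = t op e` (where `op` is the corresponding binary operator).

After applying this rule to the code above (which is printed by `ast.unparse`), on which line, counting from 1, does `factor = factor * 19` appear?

Transformed code:
def proc(factor, a):
    handle(24)
    factor = idx + factor
    idx = idx - ((39 <= factor) - 27)
    buf = buf - a
    factor = factor * 19
    buf = 34
    return a

6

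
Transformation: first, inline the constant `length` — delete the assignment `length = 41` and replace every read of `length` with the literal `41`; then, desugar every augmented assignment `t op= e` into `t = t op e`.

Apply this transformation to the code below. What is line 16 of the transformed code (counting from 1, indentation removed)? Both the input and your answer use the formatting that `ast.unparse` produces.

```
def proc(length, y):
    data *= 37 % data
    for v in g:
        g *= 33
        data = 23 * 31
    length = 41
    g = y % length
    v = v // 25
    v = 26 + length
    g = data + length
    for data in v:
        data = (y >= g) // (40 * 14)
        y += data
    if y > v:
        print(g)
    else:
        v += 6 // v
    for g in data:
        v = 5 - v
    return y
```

v = v + 6 // v

Transformed code:
def proc(length, y):
    data = data * (37 % data)
    for v in g:
        g = g * 33
        data = 23 * 31
    g = y % 41
    v = v // 25
    v = 26 + 41
    g = data + 41
    for data in v:
        data = (y >= g) // (40 * 14)
        y = y + data
    if y > v:
        print(g)
    else:
        v = v + 6 // v
    for g in data:
        v = 5 - v
    return y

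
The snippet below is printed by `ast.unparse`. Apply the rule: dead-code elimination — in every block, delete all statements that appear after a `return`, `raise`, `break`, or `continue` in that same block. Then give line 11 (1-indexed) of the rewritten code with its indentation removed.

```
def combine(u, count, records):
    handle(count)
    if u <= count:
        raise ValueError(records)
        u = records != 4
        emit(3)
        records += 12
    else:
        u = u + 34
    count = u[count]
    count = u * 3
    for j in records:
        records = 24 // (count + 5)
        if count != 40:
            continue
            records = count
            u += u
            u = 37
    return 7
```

Transformed code:
def combine(u, count, records):
    handle(count)
    if u <= count:
        raise ValueError(records)
    else:
        u = u + 34
    count = u[count]
    count = u * 3
    for j in records:
        records = 24 // (count + 5)
        if count != 40:
            continue
    return 7

if count != 40: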